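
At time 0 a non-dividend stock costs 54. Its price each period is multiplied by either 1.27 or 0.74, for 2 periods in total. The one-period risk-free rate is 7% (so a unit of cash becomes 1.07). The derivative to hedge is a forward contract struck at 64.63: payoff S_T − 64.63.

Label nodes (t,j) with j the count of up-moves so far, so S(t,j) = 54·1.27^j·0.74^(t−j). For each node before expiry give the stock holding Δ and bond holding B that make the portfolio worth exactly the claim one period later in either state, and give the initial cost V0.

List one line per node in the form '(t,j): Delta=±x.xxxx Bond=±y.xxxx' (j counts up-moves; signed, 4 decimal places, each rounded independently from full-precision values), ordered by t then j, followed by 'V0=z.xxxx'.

(0,0): Delta=1.0000 Bond=-56.4503
(1,0): Delta=1.0000 Bond=-60.4019
(1,1): Delta=1.0000 Bond=-60.4019
V0=-2.4503

No-arbitrage ⇒ martingale measure with p* = (R−d)/(u−d) = 0.6226.
Terminal payoffs: V(2,0)=-35.0596, V(2,1)=-13.8808, V(2,2)=22.4666
  t=1,j=0: stock 39.9600 → up 50.7492 (V=-13.8808), down 29.5704 (V=-35.0596). Price -20.4419; hedge Δ=1.0000, bond B=-60.4019.
  t=1,j=1: stock 68.5800 → up 87.0966 (V=22.4666), down 50.7492 (V=-13.8808). Price 8.1781; hedge Δ=1.0000, bond B=-60.4019.
  t=0,j=0: stock 54.0000 → up 68.5800 (V=8.1781), down 39.9600 (V=-20.4419). Price -2.4503; hedge Δ=1.0000, bond B=-56.4503.
Self-financing check: at every node Δ·S+B equals the discounted successor values.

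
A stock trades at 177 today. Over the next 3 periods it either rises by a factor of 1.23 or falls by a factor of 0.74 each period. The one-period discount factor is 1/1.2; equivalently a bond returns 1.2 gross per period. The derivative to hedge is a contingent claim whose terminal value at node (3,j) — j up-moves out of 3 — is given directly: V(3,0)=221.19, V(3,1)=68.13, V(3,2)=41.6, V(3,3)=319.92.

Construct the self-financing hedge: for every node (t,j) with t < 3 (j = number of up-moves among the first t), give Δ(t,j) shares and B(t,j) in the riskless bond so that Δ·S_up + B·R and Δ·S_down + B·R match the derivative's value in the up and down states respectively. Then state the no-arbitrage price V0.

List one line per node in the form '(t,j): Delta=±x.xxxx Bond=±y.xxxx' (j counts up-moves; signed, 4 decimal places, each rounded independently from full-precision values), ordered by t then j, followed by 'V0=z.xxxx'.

No-arbitrage ⇒ martingale measure with p* = (R−d)/(u−d) = 0.9388.
Terminal values V(3,·): V(3,0)=221.1900, V(3,1)=68.1300, V(3,2)=41.6000, V(3,3)=319.9200
(2,0): S=96.9252. Δ = (V_up−V_dn)/(S_up−S_dn) = (68.1300−221.1900)/(119.2180−71.7246) = -3.2228. V = [p*·68.1300 + (1−p*)·221.1900]/1.2 = 64.5842. B = V − Δ·S = 376.9515.
(2,1): S=161.1054. Δ = (V_up−V_dn)/(S_up−S_dn) = (41.6000−68.1300)/(198.1596−119.2180) = -0.3361. V = [p*·41.6000 + (1−p*)·68.1300]/1.2 = 36.0202. B = V − Δ·S = 90.1631.
(2,2): S=267.7833. Δ = (V_up−V_dn)/(S_up−S_dn) = (319.9200−41.6000)/(329.3735−198.1596) = 2.1211. V = [p*·319.9200 + (1−p*)·41.6000]/1.2 = 252.4000. B = V − Δ·S = -315.6000.
(1,0): S=130.9800. Δ = (V_up−V_dn)/(S_up−S_dn) = (36.0202−64.5842)/(161.1054−96.9252) = -0.4451. V = [p*·36.0202 + (1−p*)·64.5842]/1.2 = 31.4742. B = V − Δ·S = 89.7680.
(1,1): S=217.7100. Δ = (V_up−V_dn)/(S_up−S_dn) = (252.4000−36.0202)/(267.7833−161.1054) = 2.0283. V = [p*·252.4000 + (1−p*)·36.0202]/1.2 = 199.2935. B = V − Δ·S = -242.2978.
(0,0): S=177.0000. Δ = (V_up−V_dn)/(S_up−S_dn) = (199.2935−31.4742)/(217.7100−130.9800) = 1.9350. V = [p*·199.2935 + (1−p*)·31.4742]/1.2 = 157.5157. B = V − Δ·S = -184.9727.
Self-financing check: at every node Δ·S+B equals the discounted successor values.

(0,0): Delta=1.9350 Bond=-184.9727
(1,0): Delta=-0.4451 Bond=89.7680
(1,1): Delta=2.0283 Bond=-242.2978
(2,0): Delta=-3.2228 Bond=376.9515
(2,1): Delta=-0.3361 Bond=90.1631
(2,2): Delta=2.1211 Bond=-315.6000
V0=157.5157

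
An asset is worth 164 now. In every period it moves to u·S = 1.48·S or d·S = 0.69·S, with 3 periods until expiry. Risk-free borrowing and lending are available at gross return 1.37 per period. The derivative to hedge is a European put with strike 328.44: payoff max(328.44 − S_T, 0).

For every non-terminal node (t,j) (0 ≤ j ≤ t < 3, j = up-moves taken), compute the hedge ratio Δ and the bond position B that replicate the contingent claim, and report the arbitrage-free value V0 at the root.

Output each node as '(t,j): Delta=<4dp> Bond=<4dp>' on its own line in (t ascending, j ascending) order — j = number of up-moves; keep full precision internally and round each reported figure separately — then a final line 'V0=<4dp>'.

(0,0): Delta=-0.3808 Bond=76.5885
(1,0): Delta=-1.0000 Bond=174.9907
(1,1): Delta=-0.3341 Bond=93.5922
(2,0): Delta=-1.0000 Bond=239.7372
(2,1): Delta=-1.0000 Bond=239.7372
(2,2): Delta=-0.2839 Bond=110.1820
V0=14.1312

No-arbitrage ⇒ martingale measure with p* = (R−d)/(u−d) = 0.8608.
Payoff layer (t=3): V(3,0)=274.5645, V(3,1)=212.8810, V(3,2)=80.5743, V(3,3)=0.0000
  t=2,j=0: stock 78.0804 → up 115.5590 (V=212.8810), down 53.8755 (V=274.5645). Price 161.6568; hedge Δ=-1.0000, bond B=239.7372.
  t=2,j=1: stock 167.4768 → up 247.8657 (V=80.5743), down 115.5590 (V=212.8810). Price 72.2604; hedge Δ=-1.0000, bond B=239.7372.
  t=2,j=2: stock 359.2256 → up 531.6539 (V=0.0000), down 247.8657 (V=80.5743). Price 8.1892; hedge Δ=-0.2839, bond B=110.1820.
  t=1,j=0: stock 113.1600 → up 167.4768 (V=72.2604), down 78.0804 (V=161.6568). Price 61.8307; hedge Δ=-1.0000, bond B=174.9907.
  t=1,j=1: stock 242.7200 → up 359.2256 (V=8.1892), down 167.4768 (V=72.2604). Price 12.4894; hedge Δ=-0.3341, bond B=93.5922.
  t=0,j=0: stock 164.0000 → up 242.7200 (V=12.4894), down 113.1600 (V=61.8307). Price 14.1312; hedge Δ=-0.3808, bond B=76.5885.
Root portfolio cost Δ·164+B reproduces V0=14.1312.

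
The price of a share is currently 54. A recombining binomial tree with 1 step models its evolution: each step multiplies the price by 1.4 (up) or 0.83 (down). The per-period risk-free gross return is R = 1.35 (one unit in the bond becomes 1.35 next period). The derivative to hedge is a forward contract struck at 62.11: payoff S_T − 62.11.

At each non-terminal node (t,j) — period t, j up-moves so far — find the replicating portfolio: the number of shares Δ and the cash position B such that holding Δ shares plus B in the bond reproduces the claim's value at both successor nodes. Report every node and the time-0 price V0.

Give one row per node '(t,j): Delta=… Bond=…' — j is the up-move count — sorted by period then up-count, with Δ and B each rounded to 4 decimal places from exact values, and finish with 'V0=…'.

(0,0): Delta=1.0000 Bond=-46.0074
V0=7.9926

The replicating-portfolio and risk-neutral prices coincide; use p* = (1.35−0.83)/(1.4−0.83) = 0.9123 for the latter.
At expiry t=1: V(1,0)=-17.2900, V(1,1)=13.4900
(0,0): S=54.0000. Δ = (V_up−V_dn)/(S_up−S_dn) = (13.4900−-17.2900)/(75.6000−44.8200) = 1.0000. V = [p*·13.4900 + (1−p*)·-17.2900]/1.35 = 7.9926. B = V − Δ·S = -46.0074.
The time-0 hedge costs 7.9926, which is the no-arbitrage price.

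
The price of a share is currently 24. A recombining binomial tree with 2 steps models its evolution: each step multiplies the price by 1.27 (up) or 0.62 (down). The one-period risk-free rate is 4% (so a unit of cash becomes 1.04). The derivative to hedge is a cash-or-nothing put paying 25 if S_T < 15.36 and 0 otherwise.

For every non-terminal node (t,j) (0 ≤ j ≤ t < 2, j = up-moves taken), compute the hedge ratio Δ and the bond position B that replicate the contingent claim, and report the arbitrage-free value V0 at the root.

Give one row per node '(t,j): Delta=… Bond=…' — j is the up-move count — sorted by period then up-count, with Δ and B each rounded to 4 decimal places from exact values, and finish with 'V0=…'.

(0,0): Delta=-0.5453 Bond=15.9801
(1,0): Delta=-2.5848 Bond=46.9675
(1,1): Delta=0.0000 Bond=0.0000
V0=2.8940

Since d<R<u, set p* = (R−d)/(u−d) = 0.6462; price each node as the discounted p*-expectation of its children.
At expiry t=2: V(2,0)=25.0000, V(2,1)=0.0000, V(2,2)=0.0000
  t=1,j=0: stock 14.8800 → up 18.8976 (V=0.0000), down 9.2256 (V=25.0000). Price 8.5059; hedge Δ=-2.5848, bond B=46.9675.
  t=1,j=1: stock 30.4800 → up 38.7096 (V=0.0000), down 18.8976 (V=0.0000). Price 0.0000; hedge Δ=0.0000, bond B=0.0000.
  t=0,j=0: stock 24.0000 → up 30.4800 (V=0.0000), down 14.8800 (V=8.5059). Price 2.8940; hedge Δ=-0.5453, bond B=15.9801.
Each (Δ,B) replicates both successor values, so the strategy is self-financing and V0 is arbitrage-free.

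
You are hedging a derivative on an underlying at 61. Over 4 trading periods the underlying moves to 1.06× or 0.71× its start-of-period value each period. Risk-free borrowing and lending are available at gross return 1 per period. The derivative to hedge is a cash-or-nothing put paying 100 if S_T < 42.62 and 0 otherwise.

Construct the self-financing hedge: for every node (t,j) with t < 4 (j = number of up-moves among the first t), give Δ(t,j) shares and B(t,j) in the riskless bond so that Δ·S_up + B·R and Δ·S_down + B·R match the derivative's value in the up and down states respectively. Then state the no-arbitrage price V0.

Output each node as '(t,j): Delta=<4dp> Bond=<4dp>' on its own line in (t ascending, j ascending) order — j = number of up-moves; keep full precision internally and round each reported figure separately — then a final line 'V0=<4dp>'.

(0,0): Delta=-1.6537 Bond=114.7394
(1,0): Delta=-4.5290 Bond=239.2676
(1,1): Delta=-1.2553 Bond=88.9749
(2,0): Delta=0.0000 Bond=100.0000
(2,1): Delta=-5.1567 Bond=268.0816
(2,2): Delta=-0.7146 Bond=51.9184
(3,0): Delta=0.0000 Bond=100.0000
(3,1): Delta=0.0000 Bond=100.0000
(3,2): Delta=-5.8713 Bond=302.8571
(3,3): Delta=0.0000 Bond=0.0000
V0=13.8614

Since d<R<u, set p* = (R−d)/(u−d) = 0.8286; price each node as the discounted p*-expectation of its children.
Terminal values V(4,·): V(4,0)=100.0000, V(4,1)=100.0000, V(4,2)=100.0000, V(4,3)=0.0000, V(4,4)=0.0000
(3,0): S=21.8326. Δ = (V_up−V_dn)/(S_up−S_dn) = (100.0000−100.0000)/(23.1425−15.5011) = 0.0000. V = [p*·100.0000 + (1−p*)·100.0000]/1 = 100.0000. B = V − Δ·S = 100.0000.
(3,1): S=32.5951. Δ = (V_up−V_dn)/(S_up−S_dn) = (100.0000−100.0000)/(34.5508−23.1425) = 0.0000. V = [p*·100.0000 + (1−p*)·100.0000]/1 = 100.0000. B = V − Δ·S = 100.0000.
(3,2): S=48.6631. Δ = (V_up−V_dn)/(S_up−S_dn) = (0.0000−100.0000)/(51.5829−34.5508) = -5.8713. V = [p*·0.0000 + (1−p*)·100.0000]/1 = 17.1429. B = V − Δ·S = 302.8571.
(3,3): S=72.6520. Δ = (V_up−V_dn)/(S_up−S_dn) = (0.0000−0.0000)/(77.0111−51.5829) = 0.0000. V = [p*·0.0000 + (1−p*)·0.0000]/1 = 0.0000. B = V − Δ·S = 0.0000.
(2,0): S=30.7501. Δ = (V_up−V_dn)/(S_up−S_dn) = (100.0000−100.0000)/(32.5951−21.8326) = 0.0000. V = [p*·100.0000 + (1−p*)·100.0000]/1 = 100.0000. B = V − Δ·S = 100.0000.
(2,1): S=45.9086. Δ = (V_up−V_dn)/(S_up−S_dn) = (17.1429−100.0000)/(48.6631−32.5951) = -5.1567. V = [p*·17.1429 + (1−p*)·100.0000]/1 = 31.3469. B = V − Δ·S = 268.0816.
(2,2): S=68.5396. Δ = (V_up−V_dn)/(S_up−S_dn) = (0.0000−17.1429)/(72.6520−48.6631) = -0.7146. V = [p*·0.0000 + (1−p*)·17.1429]/1 = 2.9388. B = V − Δ·S = 51.9184.
(1,0): S=43.3100. Δ = (V_up−V_dn)/(S_up−S_dn) = (31.3469−100.0000)/(45.9086−30.7501) = -4.5290. V = [p*·31.3469 + (1−p*)·100.0000]/1 = 43.1160. B = V − Δ·S = 239.2676.
(1,1): S=64.6600. Δ = (V_up−V_dn)/(S_up−S_dn) = (2.9388−31.3469)/(68.5396−45.9086) = -1.2553. V = [p*·2.9388 + (1−p*)·31.3469]/1 = 7.8087. B = V − Δ·S = 88.9749.
(0,0): S=61.0000. Δ = (V_up−V_dn)/(S_up−S_dn) = (7.8087−43.1160)/(64.6600−43.3100) = -1.6537. V = [p*·7.8087 + (1−p*)·43.1160]/1 = 13.8614. B = V − Δ·S = 114.7394.
Root portfolio cost Δ·61+B reproduces V0=13.8614.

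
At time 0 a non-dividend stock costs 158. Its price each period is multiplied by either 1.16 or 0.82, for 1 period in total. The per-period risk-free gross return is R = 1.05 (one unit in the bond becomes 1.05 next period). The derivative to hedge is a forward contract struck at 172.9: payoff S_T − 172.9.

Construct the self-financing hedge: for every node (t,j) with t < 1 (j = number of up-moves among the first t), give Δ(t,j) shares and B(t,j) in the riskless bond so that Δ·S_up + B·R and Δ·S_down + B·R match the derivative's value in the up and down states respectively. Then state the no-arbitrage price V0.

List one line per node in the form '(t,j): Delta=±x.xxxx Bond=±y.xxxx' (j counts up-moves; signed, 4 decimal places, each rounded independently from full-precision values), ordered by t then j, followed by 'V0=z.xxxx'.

(0,0): Delta=1.0000 Bond=-164.6667
V0=-6.6667

Under the risk-neutral measure, an up-move has probability p* = (R−d)/(u−d) = 0.6765 and values discount at R = 1.05.
Payoff layer (t=1): V(1,0)=-43.3400, V(1,1)=10.3800
  t=0,j=0: stock 158.0000 → up 183.2800 (V=10.3800), down 129.5600 (V=-43.3400). Price -6.6667; hedge Δ=1.0000, bond B=-164.6667.
Each (Δ,B) replicates both successor values, so the strategy is self-financing and V0 is arbitrage-free.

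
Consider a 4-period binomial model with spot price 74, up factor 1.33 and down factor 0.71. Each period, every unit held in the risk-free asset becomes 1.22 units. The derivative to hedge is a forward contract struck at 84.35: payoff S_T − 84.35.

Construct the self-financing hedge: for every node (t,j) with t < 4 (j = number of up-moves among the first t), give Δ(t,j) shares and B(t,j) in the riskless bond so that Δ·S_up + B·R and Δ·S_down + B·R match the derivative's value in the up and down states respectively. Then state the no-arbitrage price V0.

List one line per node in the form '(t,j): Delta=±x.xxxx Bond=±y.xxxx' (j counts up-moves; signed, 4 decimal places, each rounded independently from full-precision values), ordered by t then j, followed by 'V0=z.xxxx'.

Under the risk-neutral measure, an up-move has probability p* = (R−d)/(u−d) = 0.8226 and values discount at R = 1.22.
Terminal values V(4,·): V(4,0)=-65.5454, V(4,1)=-49.1244, V(4,2)=-18.3640, V(4,3)=39.2575, V(4,4)=147.1965
(3,0): S=26.4854. Δ = (V_up−V_dn)/(S_up−S_dn) = (-49.1244−-65.5454)/(35.2256−18.8046) = 1.0000. V = [p*·-49.1244 + (1−p*)·-65.5454]/1.22 = -42.6539. B = V − Δ·S = -69.1393.
(3,1): S=49.6135. Δ = (V_up−V_dn)/(S_up−S_dn) = (-18.3640−-49.1244)/(65.9860−35.2256) = 1.0000. V = [p*·-18.3640 + (1−p*)·-49.1244]/1.22 = -19.5258. B = V − Δ·S = -69.1393.
(3,2): S=92.9380. Δ = (V_up−V_dn)/(S_up−S_dn) = (39.2575−-18.3640)/(123.6075−65.9860) = 1.0000. V = [p*·39.2575 + (1−p*)·-18.3640]/1.22 = 23.7987. B = V − Δ·S = -69.1393.
(3,3): S=174.0951. Δ = (V_up−V_dn)/(S_up−S_dn) = (147.1965−39.2575)/(231.5465−123.6075) = 1.0000. V = [p*·147.1965 + (1−p*)·39.2575]/1.22 = 104.9558. B = V − Δ·S = -69.1393.
(2,0): S=37.3034. Δ = (V_up−V_dn)/(S_up−S_dn) = (-19.5258−-42.6539)/(49.6135−26.4854) = 1.0000. V = [p*·-19.5258 + (1−p*)·-42.6539]/1.22 = -19.3682. B = V − Δ·S = -56.6716.
(2,1): S=69.8782. Δ = (V_up−V_dn)/(S_up−S_dn) = (23.7987−-19.5258)/(92.9380−49.6135) = 1.0000. V = [p*·23.7987 + (1−p*)·-19.5258]/1.22 = 13.2066. B = V − Δ·S = -56.6716.
(2,2): S=130.8986. Δ = (V_up−V_dn)/(S_up−S_dn) = (104.9558−23.7987)/(174.0951−92.9380) = 1.0000. V = [p*·104.9558 + (1−p*)·23.7987]/1.22 = 74.2270. B = V − Δ·S = -56.6716.
(1,0): S=52.5400. Δ = (V_up−V_dn)/(S_up−S_dn) = (13.2066−-19.3682)/(69.8782−37.3034) = 1.0000. V = [p*·13.2066 + (1−p*)·-19.3682]/1.22 = 6.0879. B = V − Δ·S = -46.4521.
(1,1): S=98.4200. Δ = (V_up−V_dn)/(S_up−S_dn) = (74.2270−13.2066)/(130.8986−69.8782) = 1.0000. V = [p*·74.2270 + (1−p*)·13.2066]/1.22 = 51.9679. B = V − Δ·S = -46.4521.
(0,0): S=74.0000. Δ = (V_up−V_dn)/(S_up−S_dn) = (51.9679−6.0879)/(98.4200−52.5400) = 1.0000. V = [p*·51.9679 + (1−p*)·6.0879]/1.22 = 35.9245. B = V − Δ·S = -38.0755.
The time-0 hedge costs 35.9245, which is the no-arbitrage price.

(0,0): Delta=1.0000 Bond=-38.0755
(1,0): Delta=1.0000 Bond=-46.4521
(1,1): Delta=1.0000 Bond=-46.4521
(2,0): Delta=1.0000 Bond=-56.6716
(2,1): Delta=1.0000 Bond=-56.6716
(2,2): Delta=1.0000 Bond=-56.6716
(3,0): Delta=1.0000 Bond=-69.1393
(3,1): Delta=1.0000 Bond=-69.1393
(3,2): Delta=1.0000 Bond=-69.1393
(3,3): Delta=1.0000 Bond=-69.1393
V0=35.9245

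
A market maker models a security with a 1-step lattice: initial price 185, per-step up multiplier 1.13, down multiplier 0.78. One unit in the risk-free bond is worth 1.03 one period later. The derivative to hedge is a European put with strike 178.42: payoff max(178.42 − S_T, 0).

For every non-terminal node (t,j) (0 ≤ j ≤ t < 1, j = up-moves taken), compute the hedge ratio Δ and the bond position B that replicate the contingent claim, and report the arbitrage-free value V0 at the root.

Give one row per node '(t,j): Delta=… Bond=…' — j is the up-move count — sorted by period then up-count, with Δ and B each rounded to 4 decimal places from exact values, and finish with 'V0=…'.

The replicating-portfolio and risk-neutral prices coincide; use p* = (1.03−0.78)/(1.13−0.78) = 0.7143 for the latter.
Terminal payoffs: V(1,0)=34.1200, V(1,1)=0.0000
(0,0): S=185.0000. Δ = (V_up−V_dn)/(S_up−S_dn) = (0.0000−34.1200)/(209.0500−144.3000) = -0.5269. V = [p*·0.0000 + (1−p*)·34.1200]/1.03 = 9.4646. B = V − Δ·S = 106.9503.
Each (Δ,B) replicates both successor values, so the strategy is self-financing and V0 is arbitrage-free.

(0,0): Delta=-0.5269 Bond=106.9503
V0=9.4646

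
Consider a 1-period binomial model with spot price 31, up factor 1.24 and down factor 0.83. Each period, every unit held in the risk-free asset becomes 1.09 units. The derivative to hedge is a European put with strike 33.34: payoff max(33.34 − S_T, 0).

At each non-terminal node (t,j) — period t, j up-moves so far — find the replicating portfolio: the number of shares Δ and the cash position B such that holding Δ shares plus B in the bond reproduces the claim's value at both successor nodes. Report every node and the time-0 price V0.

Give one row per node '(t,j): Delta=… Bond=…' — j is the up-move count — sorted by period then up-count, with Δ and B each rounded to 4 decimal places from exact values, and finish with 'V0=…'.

(0,0): Delta=-0.5987 Bond=21.1152
V0=2.5543

Since d<R<u, set p* = (R−d)/(u−d) = 0.6341; price each node as the discounted p*-expectation of its children.
At expiry t=1: V(1,0)=7.6100, V(1,1)=0.0000
Node (0,0) S=31.0000: V=(p*·0.0000+(1−p*)·7.6100)/1.09=2.5543; Δ=(0.0000−7.6100)/(38.4400−25.7300)=-0.5987; B=V−Δ·S=21.1152
The time-0 hedge costs 2.5543, which is the no-arbitrage price.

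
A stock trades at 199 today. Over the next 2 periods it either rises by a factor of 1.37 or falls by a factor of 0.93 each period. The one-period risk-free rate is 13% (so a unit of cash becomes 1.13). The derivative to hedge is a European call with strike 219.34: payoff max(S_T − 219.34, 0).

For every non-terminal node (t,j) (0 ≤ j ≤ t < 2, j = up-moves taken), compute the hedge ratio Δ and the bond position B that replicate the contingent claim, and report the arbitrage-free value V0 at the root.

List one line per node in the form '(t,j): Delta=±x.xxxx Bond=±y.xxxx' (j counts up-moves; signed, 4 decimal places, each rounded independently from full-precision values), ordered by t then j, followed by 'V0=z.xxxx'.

(0,0): Delta=0.7397 Bond=-108.9637
(1,0): Delta=0.4201 Bond=-63.9813
(1,1): Delta=1.0000 Bond=-194.1062
V0=38.2281

Under the risk-neutral measure, an up-move has probability p* = (R−d)/(u−d) = 0.4545 and values discount at R = 1.13.
Payoff layer (t=2): V(2,0)=0.0000, V(2,1)=34.2059, V(2,2)=154.1631
Node (1,0) S=185.0700: V=(p*·34.2059+(1−p*)·0.0000)/1.13=13.7594; Δ=(34.2059−0.0000)/(253.5459−172.1151)=0.4201; B=V−Δ·S=-63.9813
Node (1,1) S=272.6300: V=(p*·154.1631+(1−p*)·34.2059)/1.13=78.5238; Δ=(154.1631−34.2059)/(373.5031−253.5459)=1.0000; B=V−Δ·S=-194.1062
Node (0,0) S=199.0000: V=(p*·78.5238+(1−p*)·13.7594)/1.13=38.2281; Δ=(78.5238−13.7594)/(272.6300−185.0700)=0.7397; B=V−Δ·S=-108.9637
Root portfolio cost Δ·199+B reproduces V0=38.2281.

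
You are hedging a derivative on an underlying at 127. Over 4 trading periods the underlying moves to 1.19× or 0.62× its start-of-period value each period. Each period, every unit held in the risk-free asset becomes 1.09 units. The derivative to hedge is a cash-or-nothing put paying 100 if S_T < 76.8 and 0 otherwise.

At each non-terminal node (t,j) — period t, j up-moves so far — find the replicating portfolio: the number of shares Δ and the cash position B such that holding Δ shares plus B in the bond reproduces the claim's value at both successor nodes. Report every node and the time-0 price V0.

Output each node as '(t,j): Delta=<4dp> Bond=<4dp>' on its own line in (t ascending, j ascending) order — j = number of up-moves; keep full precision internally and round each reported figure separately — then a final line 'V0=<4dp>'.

(0,0): Delta=-0.3817 Bond=58.7010
(1,0): Delta=-1.2750 Bond=134.3246
(1,1): Delta=-0.2827 Bond=49.0180
(2,0): Delta=0.0000 Bond=84.1680
(2,1): Delta=-1.4164 Bond=159.6575
(2,2): Delta=-0.1570 Bond=30.8279
(3,0): Delta=0.0000 Bond=91.7431
(3,1): Delta=0.0000 Bond=91.7431
(3,2): Delta=-1.5734 Bond=191.5339
(3,3): Delta=0.0000 Bond=0.0000
V0=10.2237

No-arbitrage ⇒ martingale measure with p* = (R−d)/(u−d) = 0.8246.
Terminal values V(4,·): V(4,0)=100.0000, V(4,1)=100.0000, V(4,2)=100.0000, V(4,3)=0.0000, V(4,4)=0.0000
(3,0): S=30.2677. Δ = (V_up−V_dn)/(S_up−S_dn) = (100.0000−100.0000)/(36.0185−18.7659) = 0.0000. V = [p*·100.0000 + (1−p*)·100.0000]/1.09 = 91.7431. B = V − Δ·S = 91.7431.
(3,1): S=58.0944. Δ = (V_up−V_dn)/(S_up−S_dn) = (100.0000−100.0000)/(69.1323−36.0185) = 0.0000. V = [p*·100.0000 + (1−p*)·100.0000]/1.09 = 91.7431. B = V − Δ·S = 91.7431.
(3,2): S=111.5037. Δ = (V_up−V_dn)/(S_up−S_dn) = (0.0000−100.0000)/(132.6894−69.1323) = -1.5734. V = [p*·0.0000 + (1−p*)·100.0000]/1.09 = 16.0953. B = V − Δ·S = 191.5339.
(3,3): S=214.0152. Δ = (V_up−V_dn)/(S_up−S_dn) = (0.0000−0.0000)/(254.6781−132.6894) = 0.0000. V = [p*·0.0000 + (1−p*)·0.0000]/1.09 = 0.0000. B = V − Δ·S = 0.0000.
(2,0): S=48.8188. Δ = (V_up−V_dn)/(S_up−S_dn) = (91.7431−91.7431)/(58.0944−30.2677) = 0.0000. V = [p*·91.7431 + (1−p*)·91.7431]/1.09 = 84.1680. B = V − Δ·S = 84.1680.
(2,1): S=93.7006. Δ = (V_up−V_dn)/(S_up−S_dn) = (16.0953−91.7431)/(111.5037−58.0944) = -1.4164. V = [p*·16.0953 + (1−p*)·91.7431]/1.09 = 26.9420. B = V − Δ·S = 159.6575.
(2,2): S=179.8447. Δ = (V_up−V_dn)/(S_up−S_dn) = (0.0000−16.0953)/(214.0152−111.5037) = -0.1570. V = [p*·0.0000 + (1−p*)·16.0953]/1.09 = 2.5906. B = V − Δ·S = 30.8279.
(1,0): S=78.7400. Δ = (V_up−V_dn)/(S_up−S_dn) = (26.9420−84.1680)/(93.7006−48.8188) = -1.2750. V = [p*·26.9420 + (1−p*)·84.1680]/1.09 = 33.9282. B = V − Δ·S = 134.3246.
(1,1): S=151.1300. Δ = (V_up−V_dn)/(S_up−S_dn) = (2.5906−26.9420)/(179.8447−93.7006) = -0.2827. V = [p*·2.5906 + (1−p*)·26.9420]/1.09 = 6.2961. B = V − Δ·S = 49.0180.
(0,0): S=127.0000. Δ = (V_up−V_dn)/(S_up−S_dn) = (6.2961−33.9282)/(151.1300−78.7400) = -0.3817. V = [p*·6.2961 + (1−p*)·33.9282]/1.09 = 10.2237. B = V − Δ·S = 58.7010.
Self-financing check: at every node Δ·S+B equals the discounted successor values.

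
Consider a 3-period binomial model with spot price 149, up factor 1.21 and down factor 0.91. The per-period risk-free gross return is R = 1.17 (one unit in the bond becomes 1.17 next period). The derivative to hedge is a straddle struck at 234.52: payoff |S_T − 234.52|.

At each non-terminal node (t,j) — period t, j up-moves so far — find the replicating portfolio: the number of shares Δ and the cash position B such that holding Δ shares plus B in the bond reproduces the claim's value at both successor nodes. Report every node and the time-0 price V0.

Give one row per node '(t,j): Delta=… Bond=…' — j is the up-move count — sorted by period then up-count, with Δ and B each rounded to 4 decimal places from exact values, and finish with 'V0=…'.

Under the risk-neutral measure, an up-move has probability p* = (R−d)/(u−d) = 0.8667 and values discount at R = 1.17.
Terminal values V(3,·): V(3,0)=122.2379, V(3,1)=85.2219, V(3,2)=36.0027, V(3,3)=29.4426
(2,0): S=123.3869. Δ = (V_up−V_dn)/(S_up−S_dn) = (85.2219−122.2379)/(149.2981−112.2821) = -1.0000. V = [p*·85.2219 + (1−p*)·122.2379]/1.17 = 77.0575. B = V − Δ·S = 200.4444.
(2,1): S=164.0639. Δ = (V_up−V_dn)/(S_up−S_dn) = (36.0027−85.2219)/(198.5173−149.2981) = -1.0000. V = [p*·36.0027 + (1−p*)·85.2219]/1.17 = 36.3805. B = V − Δ·S = 200.4444.
(2,2): S=218.1509. Δ = (V_up−V_dn)/(S_up−S_dn) = (29.4426−36.0027)/(263.9626−198.5173) = -0.1002. V = [p*·29.4426 + (1−p*)·36.0027]/1.17 = 25.9122. B = V − Δ·S = 47.7792.
(1,0): S=135.5900. Δ = (V_up−V_dn)/(S_up−S_dn) = (36.3805−77.0575)/(164.0639−123.3869) = -1.0000. V = [p*·36.3805 + (1−p*)·77.0575]/1.17 = 35.7300. B = V − Δ·S = 171.3200.
(1,1): S=180.2900. Δ = (V_up−V_dn)/(S_up−S_dn) = (25.9122−36.3805)/(218.1509−164.0639) = -0.1935. V = [p*·25.9122 + (1−p*)·36.3805]/1.17 = 23.3401. B = V − Δ·S = 58.2346.
(0,0): S=149.0000. Δ = (V_up−V_dn)/(S_up−S_dn) = (23.3401−35.7300)/(180.2900−135.5900) = -0.2772. V = [p*·23.3401 + (1−p*)·35.7300]/1.17 = 21.3608. B = V − Δ·S = 62.6604.
The time-0 hedge costs 21.3608, which is the no-arbitrage price.

(0,0): Delta=-0.2772 Bond=62.6604
(1,0): Delta=-1.0000 Bond=171.3200
(1,1): Delta=-0.1935 Bond=58.2346
(2,0): Delta=-1.0000 Bond=200.4444
(2,1): Delta=-1.0000 Bond=200.4444
(2,2): Delta=-0.1002 Bond=47.7792
V0=21.3608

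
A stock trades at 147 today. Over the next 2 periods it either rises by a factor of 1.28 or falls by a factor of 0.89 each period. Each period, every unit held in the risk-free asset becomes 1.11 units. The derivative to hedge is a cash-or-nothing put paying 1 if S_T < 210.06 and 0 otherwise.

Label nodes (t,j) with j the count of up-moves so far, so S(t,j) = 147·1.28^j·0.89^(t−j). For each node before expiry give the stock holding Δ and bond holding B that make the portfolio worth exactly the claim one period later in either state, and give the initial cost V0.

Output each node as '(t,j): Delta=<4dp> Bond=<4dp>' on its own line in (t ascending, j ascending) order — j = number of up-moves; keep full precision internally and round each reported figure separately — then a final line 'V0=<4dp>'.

The replicating-portfolio and risk-neutral prices coincide; use p* = (1.11−0.89)/(1.28−0.89) = 0.5641 for the latter.
Terminal payoffs: V(2,0)=1.0000, V(2,1)=1.0000, V(2,2)=0.0000
(1,0): S=130.8300. Δ = (V_up−V_dn)/(S_up−S_dn) = (1.0000−1.0000)/(167.4624−116.4387) = 0.0000. V = [p*·1.0000 + (1−p*)·1.0000]/1.11 = 0.9009. B = V − Δ·S = 0.9009.
(1,1): S=188.1600. Δ = (V_up−V_dn)/(S_up−S_dn) = (0.0000−1.0000)/(240.8448−167.4624) = -0.0136. V = [p*·0.0000 + (1−p*)·1.0000]/1.11 = 0.3927. B = V − Δ·S = 2.9568.
(0,0): S=147.0000. Δ = (V_up−V_dn)/(S_up−S_dn) = (0.3927−0.9009)/(188.1600−130.8300) = -0.0089. V = [p*·0.3927 + (1−p*)·0.9009]/1.11 = 0.5534. B = V − Δ·S = 1.8564.
Check: Δ(0,0)·S0 + B(0,0) = 0.5534 = V0.

(0,0): Delta=-0.0089 Bond=1.8564
(1,0): Delta=0.0000 Bond=0.9009
(1,1): Delta=-0.0136 Bond=2.9568
V0=0.5534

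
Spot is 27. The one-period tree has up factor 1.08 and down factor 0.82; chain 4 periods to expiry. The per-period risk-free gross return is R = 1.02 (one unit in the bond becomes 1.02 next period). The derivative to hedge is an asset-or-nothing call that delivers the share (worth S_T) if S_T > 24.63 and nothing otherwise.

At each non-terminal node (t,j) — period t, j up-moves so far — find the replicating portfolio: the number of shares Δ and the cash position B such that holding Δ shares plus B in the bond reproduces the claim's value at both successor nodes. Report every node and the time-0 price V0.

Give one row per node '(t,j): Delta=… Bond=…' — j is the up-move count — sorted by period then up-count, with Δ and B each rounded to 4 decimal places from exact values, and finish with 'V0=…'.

(0,0): Delta=2.0739 Bond=-33.2890
(1,0): Delta=2.7556 Bond=-49.0458
(1,1): Delta=1.9187 Bond=-29.4275
(2,0): Delta=0.0000 Bond=0.0000
(2,1): Delta=3.3832 Bond=-65.0348
(2,2): Delta=1.5851 Bond=-19.5104
(3,0): Delta=0.0000 Bond=0.0000
(3,1): Delta=0.0000 Bond=0.0000
(3,2): Delta=4.1538 Bond=-86.2361
(3,3): Delta=1.0000 Bond=0.0000
V0=22.7076

Since d<R<u, set p* = (R−d)/(u−d) = 0.7692; price each node as the discounted p*-expectation of its children.
Payoff layer (t=4): V(4,0)=0.0000, V(4,1)=0.0000, V(4,2)=0.0000, V(4,3)=27.8900, V(4,4)=36.7332
  t=3,j=0: stock 14.8869 → up 16.0779 (V=0.0000), down 12.2073 (V=0.0000). Price 0.0000; hedge Δ=0.0000, bond B=0.0000.
  t=3,j=1: stock 19.6072 → up 21.1758 (V=0.0000), down 16.0779 (V=0.0000). Price 0.0000; hedge Δ=0.0000, bond B=0.0000.
  t=3,j=2: stock 25.8241 → up 27.8900 (V=27.8900), down 21.1758 (V=0.0000). Price 21.0332; hedge Δ=4.1538, bond B=-86.2361.
  t=3,j=3: stock 34.0122 → up 36.7332 (V=36.7332), down 27.8900 (V=27.8900). Price 34.0122; hedge Δ=1.0000, bond B=0.0000.
  t=2,j=0: stock 18.1548 → up 19.6072 (V=0.0000), down 14.8869 (V=0.0000). Price 0.0000; hedge Δ=0.0000, bond B=0.0000.
  t=2,j=1: stock 23.9112 → up 25.8241 (V=21.0332), down 19.6072 (V=0.0000). Price 15.8621; hedge Δ=3.3832, bond B=-65.0348.
  t=2,j=2: stock 31.4928 → up 34.0122 (V=34.0122), down 25.8241 (V=21.0332). Price 30.4089; hedge Δ=1.5851, bond B=-19.5104.
  t=1,j=0: stock 22.1400 → up 23.9112 (V=15.8621), down 18.1548 (V=0.0000). Price 11.9624; hedge Δ=2.7556, bond B=-49.0458.
  t=1,j=1: stock 29.1600 → up 31.4928 (V=30.4089), down 23.9112 (V=15.8621). Price 26.5215; hedge Δ=1.9187, bond B=-29.4275.
  t=0,j=0: stock 27.0000 → up 29.1600 (V=26.5215), down 22.1400 (V=11.9624). Price 22.7076; hedge Δ=2.0739, bond B=-33.2890.
Root portfolio cost Δ·27+B reproduces V0=22.7076.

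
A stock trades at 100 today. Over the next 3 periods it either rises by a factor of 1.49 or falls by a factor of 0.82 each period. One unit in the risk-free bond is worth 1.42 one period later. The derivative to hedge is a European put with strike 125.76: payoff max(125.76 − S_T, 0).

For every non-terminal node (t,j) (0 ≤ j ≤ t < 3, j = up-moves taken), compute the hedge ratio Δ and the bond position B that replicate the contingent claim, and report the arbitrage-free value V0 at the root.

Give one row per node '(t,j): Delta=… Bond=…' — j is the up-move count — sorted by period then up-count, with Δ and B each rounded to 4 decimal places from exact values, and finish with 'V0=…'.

(0,0): Delta=-0.0391 Bond=4.1960
(1,0): Delta=-0.3539 Bond=31.7732
(1,1): Delta=-0.0188 Bond=2.9467
(2,0): Delta=-1.0000 Bond=88.5634
(2,1): Delta=-0.3124 Bond=40.0493
(2,2): Delta=0.0000 Bond=0.0000
V0=0.2900

Since d<R<u, set p* = (R−d)/(u−d) = 0.8955; price each node as the discounted p*-expectation of its children.
At expiry t=3: V(3,0)=70.6232, V(3,1)=25.5724, V(3,2)=0.0000, V(3,3)=0.0000
(2,0): S=67.2400. Δ = (V_up−V_dn)/(S_up−S_dn) = (25.5724−70.6232)/(100.1876−55.1368) = -1.0000. V = [p*·25.5724 + (1−p*)·70.6232]/1.42 = 21.3234. B = V − Δ·S = 88.5634.
(2,1): S=122.1800. Δ = (V_up−V_dn)/(S_up−S_dn) = (0.0000−25.5724)/(182.0482−100.1876) = -0.3124. V = [p*·0.0000 + (1−p*)·25.5724]/1.42 = 1.8815. B = V − Δ·S = 40.0493.
(2,2): S=222.0100. Δ = (V_up−V_dn)/(S_up−S_dn) = (0.0000−0.0000)/(330.7949−182.0482) = 0.0000. V = [p*·0.0000 + (1−p*)·0.0000]/1.42 = 0.0000. B = V − Δ·S = 0.0000.
(1,0): S=82.0000. Δ = (V_up−V_dn)/(S_up−S_dn) = (1.8815−21.3234)/(122.1800−67.2400) = -0.3539. V = [p*·1.8815 + (1−p*)·21.3234]/1.42 = 2.7555. B = V − Δ·S = 31.7732.
(1,1): S=149.0000. Δ = (V_up−V_dn)/(S_up−S_dn) = (0.0000−1.8815)/(222.0100−122.1800) = -0.0188. V = [p*·0.0000 + (1−p*)·1.8815]/1.42 = 0.1384. B = V − Δ·S = 2.9467.
(0,0): S=100.0000. Δ = (V_up−V_dn)/(S_up−S_dn) = (0.1384−2.7555)/(149.0000−82.0000) = -0.0391. V = [p*·0.1384 + (1−p*)·2.7555]/1.42 = 0.2900. B = V − Δ·S = 4.1960.
Check: Δ(0,0)·S0 + B(0,0) = 0.2900 = V0.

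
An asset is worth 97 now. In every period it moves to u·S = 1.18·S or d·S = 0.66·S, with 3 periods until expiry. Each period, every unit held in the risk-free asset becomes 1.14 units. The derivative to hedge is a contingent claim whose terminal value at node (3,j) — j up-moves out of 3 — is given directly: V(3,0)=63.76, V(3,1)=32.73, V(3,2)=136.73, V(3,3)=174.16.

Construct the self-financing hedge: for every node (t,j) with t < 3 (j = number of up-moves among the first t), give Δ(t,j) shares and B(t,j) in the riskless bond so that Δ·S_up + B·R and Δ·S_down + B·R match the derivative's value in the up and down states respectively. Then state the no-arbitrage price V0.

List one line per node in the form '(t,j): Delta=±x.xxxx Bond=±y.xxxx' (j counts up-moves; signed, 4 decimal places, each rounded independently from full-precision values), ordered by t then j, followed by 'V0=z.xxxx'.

(0,0): Delta=0.7090 Bond=42.2106
(1,0): Delta=2.4667 Bond=-64.4042
(1,1): Delta=0.6271 Bond=57.4971
(2,0): Delta=-1.4123 Bond=90.4774
(2,1): Delta=2.6475 Bond=-87.0789
(2,2): Delta=0.5329 Bond=78.2655
V0=110.9872

Under the risk-neutral measure, an up-move has probability p* = (R−d)/(u−d) = 0.9231 and values discount at R = 1.14.
Terminal payoffs: V(3,0)=63.7600, V(3,1)=32.7300, V(3,2)=136.7300, V(3,3)=174.1600
Node (2,0) S=42.2532: V=(p*·32.7300+(1−p*)·63.7600)/1.14=30.8043; Δ=(32.7300−63.7600)/(49.8588−27.8871)=-1.4123; B=V−Δ·S=90.4774
Node (2,1) S=75.5436: V=(p*·136.7300+(1−p*)·32.7300)/1.14=112.9211; Δ=(136.7300−32.7300)/(89.1414−49.8588)=2.6475; B=V−Δ·S=-87.0789
Node (2,2) S=135.0628: V=(p*·174.1600+(1−p*)·136.7300)/1.14=150.2463; Δ=(174.1600−136.7300)/(159.3741−89.1414)=0.5329; B=V−Δ·S=78.2655
Node (1,0) S=64.0200: V=(p*·112.9211+(1−p*)·30.8043)/1.14=93.5126; Δ=(112.9211−30.8043)/(75.5436−42.2532)=2.4667; B=V−Δ·S=-64.4042
Node (1,1) S=114.4600: V=(p*·150.2463+(1−p*)·112.9211)/1.14=129.2764; Δ=(150.2463−112.9211)/(135.0628−75.5436)=0.6271; B=V−Δ·S=57.4971
Node (0,0) S=97.0000: V=(p*·129.2764+(1−p*)·93.5126)/1.14=110.9872; Δ=(129.2764−93.5126)/(114.4600−64.0200)=0.7090; B=V−Δ·S=42.2106
Each (Δ,B) replicates both successor values, so the strategy is self-financing and V0 is arbitrage-free.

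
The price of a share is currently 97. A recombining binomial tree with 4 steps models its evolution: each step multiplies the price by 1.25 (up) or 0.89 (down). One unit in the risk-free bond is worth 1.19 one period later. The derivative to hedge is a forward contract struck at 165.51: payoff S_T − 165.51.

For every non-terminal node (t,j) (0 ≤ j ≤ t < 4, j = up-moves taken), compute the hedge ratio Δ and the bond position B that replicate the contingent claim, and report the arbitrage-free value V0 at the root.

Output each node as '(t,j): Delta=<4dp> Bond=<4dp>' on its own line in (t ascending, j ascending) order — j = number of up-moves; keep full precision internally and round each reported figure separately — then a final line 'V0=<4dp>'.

Since d<R<u, set p* = (R−d)/(u−d) = 0.8333; price each node as the discounted p*-expectation of its children.
Terminal payoffs: V(4,0)=-104.6500, V(4,1)=-80.0325, V(4,2)=-45.4573, V(4,3)=3.1033, V(4,4)=71.3064
(3,0): S=68.3820. Δ = (V_up−V_dn)/(S_up−S_dn) = (-80.0325−-104.6500)/(85.4775−60.8600) = 1.0000. V = [p*·-80.0325 + (1−p*)·-104.6500]/1.19 = -70.7020. B = V − Δ·S = -139.0840.
(3,1): S=96.0421. Δ = (V_up−V_dn)/(S_up−S_dn) = (-45.4573−-80.0325)/(120.0527−85.4775) = 1.0000. V = [p*·-45.4573 + (1−p*)·-80.0325]/1.19 = -43.0419. B = V − Δ·S = -139.0840.
(3,2): S=134.8906. Δ = (V_up−V_dn)/(S_up−S_dn) = (3.1033−-45.4573)/(168.6133−120.0527) = 1.0000. V = [p*·3.1033 + (1−p*)·-45.4573]/1.19 = -4.1934. B = V − Δ·S = -139.0840.
(3,3): S=189.4531. Δ = (V_up−V_dn)/(S_up−S_dn) = (71.3064−3.1033)/(236.8164−168.6133) = 1.0000. V = [p*·71.3064 + (1−p*)·3.1033]/1.19 = 50.3691. B = V − Δ·S = -139.0840.
(2,0): S=76.8337. Δ = (V_up−V_dn)/(S_up−S_dn) = (-43.0419−-70.7020)/(96.0421−68.3820) = 1.0000. V = [p*·-43.0419 + (1−p*)·-70.7020]/1.19 = -40.0436. B = V − Δ·S = -116.8773.
(2,1): S=107.9125. Δ = (V_up−V_dn)/(S_up−S_dn) = (-4.1934−-43.0419)/(134.8906−96.0421) = 1.0000. V = [p*·-4.1934 + (1−p*)·-43.0419]/1.19 = -8.9648. B = V − Δ·S = -116.8773.
(2,2): S=151.5625. Δ = (V_up−V_dn)/(S_up−S_dn) = (50.3691−-4.1934)/(189.4531−134.8906) = 1.0000. V = [p*·50.3691 + (1−p*)·-4.1934]/1.19 = 34.6852. B = V − Δ·S = -116.8773.
(1,0): S=86.3300. Δ = (V_up−V_dn)/(S_up−S_dn) = (-8.9648−-40.0436)/(107.9125−76.8337) = 1.0000. V = [p*·-8.9648 + (1−p*)·-40.0436]/1.19 = -11.8863. B = V − Δ·S = -98.2163.
(1,1): S=121.2500. Δ = (V_up−V_dn)/(S_up−S_dn) = (34.6852−-8.9648)/(151.5625−107.9125) = 1.0000. V = [p*·34.6852 + (1−p*)·-8.9648]/1.19 = 23.0337. B = V − Δ·S = -98.2163.
(0,0): S=97.0000. Δ = (V_up−V_dn)/(S_up−S_dn) = (23.0337−-11.8863)/(121.2500−86.3300) = 1.0000. V = [p*·23.0337 + (1−p*)·-11.8863]/1.19 = 14.4653. B = V − Δ·S = -82.5347.
Each (Δ,B) replicates both successor values, so the strategy is self-financing and V0 is arbitrage-free.

(0,0): Delta=1.0000 Bond=-82.5347
(1,0): Delta=1.0000 Bond=-98.2163
(1,1): Delta=1.0000 Bond=-98.2163
(2,0): Delta=1.0000 Bond=-116.8773
(2,1): Delta=1.0000 Bond=-116.8773
(2,2): Delta=1.0000 Bond=-116.8773
(3,0): Delta=1.0000 Bond=-139.0840
(3,1): Delta=1.0000 Bond=-139.0840
(3,2): Delta=1.0000 Bond=-139.0840
(3,3): Delta=1.0000 Bond=-139.0840
V0=14.4653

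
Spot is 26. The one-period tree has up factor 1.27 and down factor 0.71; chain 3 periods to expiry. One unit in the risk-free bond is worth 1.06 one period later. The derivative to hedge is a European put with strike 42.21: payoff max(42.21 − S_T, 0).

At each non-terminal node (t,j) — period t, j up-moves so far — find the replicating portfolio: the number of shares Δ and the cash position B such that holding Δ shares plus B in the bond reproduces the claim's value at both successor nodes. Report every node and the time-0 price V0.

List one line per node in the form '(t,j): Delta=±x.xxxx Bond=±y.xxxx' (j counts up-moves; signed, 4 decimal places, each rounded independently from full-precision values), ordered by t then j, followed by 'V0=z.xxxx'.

(0,0): Delta=-0.7362 Bond=30.8463
(1,0): Delta=-1.0000 Bond=37.5667
(1,1): Delta=-0.6477 Bond=29.7753
(2,0): Delta=-1.0000 Bond=39.8208
(2,1): Delta=-1.0000 Bond=39.8208
(2,2): Delta=-0.5296 Bond=26.6064
V0=11.7050

No-arbitrage ⇒ martingale measure with p* = (R−d)/(u−d) = 0.6250.
Payoff layer (t=3): V(3,0)=32.9043, V(3,1)=25.5646, V(3,2)=12.4359, V(3,3)=0.0000
  t=2,j=0: stock 13.1066 → up 16.6454 (V=25.5646), down 9.3057 (V=32.9043). Price 26.7142; hedge Δ=-1.0000, bond B=39.8208.
  t=2,j=1: stock 23.4442 → up 29.7741 (V=12.4359), down 16.6454 (V=25.5646). Price 16.3766; hedge Δ=-1.0000, bond B=39.8208.
  t=2,j=2: stock 41.9354 → up 53.2580 (V=0.0000), down 29.7741 (V=12.4359). Price 4.3995; hedge Δ=-0.5296, bond B=26.6064.
  t=1,j=0: stock 18.4600 → up 23.4442 (V=16.3766), down 13.1066 (V=26.7142). Price 19.1067; hedge Δ=-1.0000, bond B=37.5667.
  t=1,j=1: stock 33.0200 → up 41.9354 (V=4.3995), down 23.4442 (V=16.3766). Price 8.3876; hedge Δ=-0.6477, bond B=29.7753.
  t=0,j=0: stock 26.0000 → up 33.0200 (V=8.3876), down 18.4600 (V=19.1067). Price 11.7050; hedge Δ=-0.7362, bond B=30.8463.
Root portfolio cost Δ·26+B reproduces V0=11.7050.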